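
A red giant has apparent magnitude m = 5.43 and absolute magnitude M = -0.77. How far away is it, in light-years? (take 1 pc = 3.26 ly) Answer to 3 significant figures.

d ≈ 567 ly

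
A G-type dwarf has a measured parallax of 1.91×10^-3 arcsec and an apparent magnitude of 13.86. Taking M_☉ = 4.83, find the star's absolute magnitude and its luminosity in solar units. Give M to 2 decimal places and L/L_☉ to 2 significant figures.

M ≈ 5.27; L/L_☉ ≈ 0.67

d = 1/p = 1/1.91×10^-3″ = 523.6 pc
M = m − 5 log₁₀ d + 5 = 13.86 − 5·2.7190 + 5 = 5.265
M − M_☉ = 5.265 − 4.83 = 0.435
L/L_☉ = 10^(−0.4 × 0.435) = 0.6698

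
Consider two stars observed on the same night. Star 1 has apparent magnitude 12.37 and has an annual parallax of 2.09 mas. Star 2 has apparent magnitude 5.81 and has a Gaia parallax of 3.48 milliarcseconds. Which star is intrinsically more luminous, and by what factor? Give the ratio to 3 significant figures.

Star 1: p = 2.09 mas = 2.09×10^-3″ → d = 1/p = 478.5 pc
Star 1: M = m − 5 log₁₀ d + 5 = 12.37 − 5·2.6799 + 5 = 3.971
Star 2: p = 3.48 mas = 3.48×10^-3″ → d = 1/p = 287.4 pc
Star 2: M = m − 5 log₁₀ d + 5 = 5.81 − 5·2.4584 + 5 = -1.482
ΔM = M_1 − M_2 = 3.971 − (-1.482) = 5.453; smaller M is more luminous → Star 2.
L ratio = 10^(0.4 |ΔM|) = 10^2.181 = 151.8

Star 2 is more luminous, by a factor of 152.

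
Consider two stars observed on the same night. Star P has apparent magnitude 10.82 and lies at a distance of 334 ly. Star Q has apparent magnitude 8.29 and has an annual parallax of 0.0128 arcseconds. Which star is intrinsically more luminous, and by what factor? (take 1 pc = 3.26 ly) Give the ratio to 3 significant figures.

Star P: d = 334 ly / 3.26 = 102.5 pc
Star P: M = m − 5 log₁₀ d + 5 = 10.82 − 5·2.0105 + 5 = 5.767
Star Q: d = 1/p = 1/0.0128″ = 78.12 pc
Star Q: M = m − 5 log₁₀ d + 5 = 8.29 − 5·1.8928 + 5 = 3.826
ΔM = M_P − M_Q = 5.767 − (3.826) = 1.941; smaller M is more luminous → Star Q.
L ratio = 10^(0.4 |ΔM|) = 10^0.777 = 5.978

Star Q is more luminous, by a factor of 5.98.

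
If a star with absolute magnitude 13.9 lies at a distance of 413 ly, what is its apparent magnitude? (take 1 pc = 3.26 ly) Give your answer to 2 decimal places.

m ≈ 19.41

d = 413 ly / 3.26 = 126.7 pc
m = M + 5 log₁₀ d − 5 = 13.9 + 5·2.1027 − 5 = 19.414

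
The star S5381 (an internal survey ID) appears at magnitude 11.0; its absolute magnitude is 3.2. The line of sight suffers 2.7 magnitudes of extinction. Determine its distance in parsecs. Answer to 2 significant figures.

d ≈ 100 pc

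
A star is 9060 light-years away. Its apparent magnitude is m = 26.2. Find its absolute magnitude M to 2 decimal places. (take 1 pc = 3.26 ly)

d = 9060 ly / 3.26 = 2779 pc
5 log₁₀(d/10 pc) = 5 log₁₀(2779) − 5 = 12.220
M = m − 5 log₁₀(d/10) = 26.2 − 12.220 = 13.980

M ≈ 13.98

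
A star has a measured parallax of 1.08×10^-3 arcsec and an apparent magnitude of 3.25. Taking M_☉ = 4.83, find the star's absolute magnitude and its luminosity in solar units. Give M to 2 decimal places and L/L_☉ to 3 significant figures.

M ≈ -6.58; L/L_☉ ≈ 36700

d = 1/p = 1/1.08×10^-3″ = 925.9 pc
M = m − 5 log₁₀ d + 5 = 3.25 − 5·2.9666 + 5 = -6.583
M − M_☉ = -6.583 − 4.83 = -11.413
L/L_☉ = 10^(−0.4 × -11.413) = 36740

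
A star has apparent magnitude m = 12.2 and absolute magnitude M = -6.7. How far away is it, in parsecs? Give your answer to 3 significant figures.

Distance modulus: m − M = 12.2 − (-6.7) = 18.900
m − M = 5 log₁₀ d − 5
log₁₀ d = (m − M)/5 + 1 = 4.7800
d = 10^4.7800 = 60260 pc

d ≈ 60300 pc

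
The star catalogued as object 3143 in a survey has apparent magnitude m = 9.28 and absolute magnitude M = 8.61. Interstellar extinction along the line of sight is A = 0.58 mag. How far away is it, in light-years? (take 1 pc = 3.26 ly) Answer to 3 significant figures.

m − M = 5 log₁₀(d/10 pc) + A  ⇒  9.28 − (8.61) − 0.58 = 5 log₁₀(d/10)
0.090 = 5 log₁₀(d/10)
log₁₀ d = (m − M − A)/5 + 1 = 1.0180
d = 10^1.0180 = 10.42 pc
= 33.98 ly

d ≈ 34.0 ly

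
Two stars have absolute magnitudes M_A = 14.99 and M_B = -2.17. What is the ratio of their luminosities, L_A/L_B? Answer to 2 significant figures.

ΔM = M_A − M_B = 17.16
L_A/L_B = 10^(−0.4 ΔM) = 10^-6.864 = 1.368×10^-7

L_A/L_B ≈ 1.4×10^-7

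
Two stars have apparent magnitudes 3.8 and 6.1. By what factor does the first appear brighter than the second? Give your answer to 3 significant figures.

Δm = 3.8 − (6.1) = -2.3
Flux ratio = 10^(−0.4 Δm) = 10^(−0.4 × -2.3) = 10^0.920 = 8.318

8.32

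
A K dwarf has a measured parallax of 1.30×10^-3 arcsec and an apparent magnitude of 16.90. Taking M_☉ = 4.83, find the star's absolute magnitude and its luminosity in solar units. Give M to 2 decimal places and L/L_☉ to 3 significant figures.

d = 1/p = 1/1.30×10^-3″ = 769.2 pc
M = m − 5 log₁₀ d + 5 = 16.90 − 5·2.8861 + 5 = 7.470
M − M_☉ = 7.470 − 4.83 = 2.640
L/L_☉ = 10^(−0.4 × 2.640) = 0.08793

M ≈ 7.47; L/L_☉ ≈ 0.0879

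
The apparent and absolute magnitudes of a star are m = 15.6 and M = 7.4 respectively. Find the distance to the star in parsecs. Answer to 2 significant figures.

d ≈ 440 pc

Distance modulus: m − M = 15.6 − (7.4) = 8.200
m − M = 5 log₁₀ d − 5
log₁₀ d = (m − M)/5 + 1 = 2.6400
d = 10^2.6400 = 436.5 pc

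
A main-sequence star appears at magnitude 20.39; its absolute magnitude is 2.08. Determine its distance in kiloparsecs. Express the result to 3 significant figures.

Distance modulus: m − M = 20.39 − (2.08) = 18.310
m − M = 5 log₁₀ d − 5
log₁₀ d = (m − M)/5 + 1 = 4.6620
d = 10^4.6620 = 45920 pc
= 45.92 kpc

d ≈ 45.9 kpc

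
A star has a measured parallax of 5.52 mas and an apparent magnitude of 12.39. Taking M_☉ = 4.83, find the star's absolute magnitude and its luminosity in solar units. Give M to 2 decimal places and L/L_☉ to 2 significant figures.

d = 1/p = 1000/5.52 mas = 181.2 pc
M = m − 5 log₁₀ d + 5 = 12.39 − 5·2.2581 + 5 = 6.100
M − M_☉ = 6.100 − 4.83 = 1.270
L/L_☉ = 10^(−0.4 × 1.270) = 0.3105

M ≈ 6.10; L/L_☉ ≈ 0.31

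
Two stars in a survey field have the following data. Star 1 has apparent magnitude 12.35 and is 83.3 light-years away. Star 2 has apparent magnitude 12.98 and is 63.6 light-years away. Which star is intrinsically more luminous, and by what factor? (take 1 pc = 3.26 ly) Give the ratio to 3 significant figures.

Star 1 is more luminous, by a factor of 3.06.

Star 1: d = 83.3 ly / 3.26 = 25.55 pc
Star 1: M = m − 5 log₁₀ d + 5 = 12.35 − 5·1.4074 + 5 = 10.313
Star 2: d = 63.6 ly / 3.26 = 19.51 pc
Star 2: M = m − 5 log₁₀ d + 5 = 12.98 − 5·1.2902 + 5 = 11.529
ΔM = M_1 − M_2 = 10.313 − (11.529) = -1.216; smaller M is more luminous → Star 1.
L ratio = 10^(0.4 |ΔM|) = 10^0.486 = 3.065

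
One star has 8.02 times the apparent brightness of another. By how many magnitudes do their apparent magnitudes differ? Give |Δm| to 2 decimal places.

|Δm| ≈ 2.26

Pogson: Δm = −2.5 log₁₀(ratio) = −2.5 log₁₀(8.02) = −2.5 × 0.9042 = -2.260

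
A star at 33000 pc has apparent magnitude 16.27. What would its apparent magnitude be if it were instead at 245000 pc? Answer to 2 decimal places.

Flux ∝ 1/d², so Δm = 5 log₁₀(d₂/d₁) = 5 log₁₀(245000/33000) = 4.353
m₂ = m₁ + Δm = 16.27 + (4.353) = 20.623

m ≈ 20.62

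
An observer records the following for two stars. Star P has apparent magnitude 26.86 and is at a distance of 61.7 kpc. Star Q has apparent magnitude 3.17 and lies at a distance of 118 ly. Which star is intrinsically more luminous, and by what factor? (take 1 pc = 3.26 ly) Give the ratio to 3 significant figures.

Star P: d = 61.7 kpc = 61700 pc
Star P: M = m − 5 log₁₀ d + 5 = 26.86 − 5·4.7903 + 5 = 7.909
Star Q: d = 118 ly / 3.26 = 36.20 pc
Star Q: M = m − 5 log₁₀ d + 5 = 3.17 − 5·1.5587 + 5 = 0.377
ΔM = M_P − M_Q = 7.909 − (0.377) = 7.532; smaller M is more luminous → Star Q.
L ratio = 10^(0.4 |ΔM|) = 10^3.013 = 1030

Star Q is more luminous, by a factor of 1030.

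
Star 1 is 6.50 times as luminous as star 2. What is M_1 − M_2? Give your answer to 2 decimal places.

M_1 − M_2 ≈ -2.03

Pogson: ΔM = −2.5 log₁₀(ratio) = −2.5 log₁₀(6.50) = −2.5 × 0.8129 = -2.032
Star 1 is brighter, so it has the smaller magnitude: the difference is negative.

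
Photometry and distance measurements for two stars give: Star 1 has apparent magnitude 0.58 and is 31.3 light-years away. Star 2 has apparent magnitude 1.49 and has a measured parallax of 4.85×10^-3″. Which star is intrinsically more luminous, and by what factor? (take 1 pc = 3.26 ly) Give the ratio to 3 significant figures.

Star 2 is more luminous, by a factor of 199.

Star 1: d = 31.3 ly / 3.26 = 9.601 pc
Star 1: M = m − 5 log₁₀ d + 5 = 0.58 − 5·0.9823 + 5 = 0.668
Star 2: d = 1/p = 1/4.85×10^-3″ = 206.2 pc
Star 2: M = m − 5 log₁₀ d + 5 = 1.49 − 5·2.3143 + 5 = -5.081
ΔM = M_1 − M_2 = 0.668 − (-5.081) = 5.750; smaller M is more luminous → Star 2.
L ratio = 10^(0.4 |ΔM|) = 10^2.300 = 199.5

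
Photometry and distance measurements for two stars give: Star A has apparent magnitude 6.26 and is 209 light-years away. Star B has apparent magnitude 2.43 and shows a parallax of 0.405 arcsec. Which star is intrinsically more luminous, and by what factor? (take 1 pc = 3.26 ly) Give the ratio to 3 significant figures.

Star A: d = 209 ly / 3.26 = 64.11 pc
Star A: M = m − 5 log₁₀ d + 5 = 6.26 − 5·1.8069 + 5 = 2.225
Star B: d = 1/p = 1/0.405″ = 2.469 pc
Star B: M = m − 5 log₁₀ d + 5 = 2.43 − 5·0.3925 + 5 = 5.467
ΔM = M_A − M_B = 2.225 − (5.467) = -3.242; smaller M is more luminous → Star A.
L ratio = 10^(0.4 |ΔM|) = 10^1.297 = 19.80

Star A is more luminous, by a factor of 19.8.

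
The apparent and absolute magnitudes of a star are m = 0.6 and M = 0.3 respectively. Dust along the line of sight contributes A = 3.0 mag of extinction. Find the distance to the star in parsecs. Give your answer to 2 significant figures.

d ≈ 2.9 pc

m − M = 5 log₁₀(d/10 pc) + A  ⇒  0.6 − (0.3) − 3.0 = 5 log₁₀(d/10)
-2.700 = 5 log₁₀(d/10)
log₁₀ d = (m − M − A)/5 + 1 = 0.4600
d = 10^0.4600 = 2.884 pc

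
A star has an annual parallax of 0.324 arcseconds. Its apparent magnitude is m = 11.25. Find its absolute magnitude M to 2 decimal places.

d = 1/p = 1/0.324″ = 3.086 pc
5 log₁₀(d/10 pc) = 5 log₁₀(3.086) − 5 = -2.553
M = m − 5 log₁₀(d/10) = 11.25 + 2.553 = 13.803

M ≈ 13.80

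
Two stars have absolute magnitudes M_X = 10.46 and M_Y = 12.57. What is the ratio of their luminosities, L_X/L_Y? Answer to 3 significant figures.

L_X/L_Y ≈ 6.98

ΔM = M_X − M_Y = -2.11
L_X/L_Y = 10^(−0.4 ΔM) = 10^0.844 = 6.982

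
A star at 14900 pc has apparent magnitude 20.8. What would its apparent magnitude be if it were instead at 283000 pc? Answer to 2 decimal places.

m ≈ 27.19

Flux ∝ 1/d², so Δm = 5 log₁₀(d₂/d₁) = 5 log₁₀(283000/14900) = 6.393
m₂ = m₁ + Δm = 20.8 + (6.393) = 27.193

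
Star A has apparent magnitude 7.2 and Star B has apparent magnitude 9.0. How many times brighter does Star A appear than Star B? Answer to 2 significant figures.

5.2

Magnitude difference = -1.8
Flux ratio = 10^(−0.4 Δm) = 10^(−0.4 × -1.8) = 10^0.720 = 5.248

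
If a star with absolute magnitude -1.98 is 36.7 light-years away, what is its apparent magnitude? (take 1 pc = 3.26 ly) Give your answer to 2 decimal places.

m ≈ -1.72

d = 36.7 ly / 3.26 = 11.26 pc
m = M + 5 log₁₀ d − 5 = -1.98 + 5·1.0514 − 5 = -1.723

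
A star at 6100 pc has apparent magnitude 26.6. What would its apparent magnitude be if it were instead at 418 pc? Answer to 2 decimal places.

Flux ∝ 1/d², so Δm = 5 log₁₀(d₂/d₁) = 5 log₁₀(418/6100) = -5.821
m₂ = m₁ + Δm = 26.6 + (-5.821) = 20.779

m ≈ 20.78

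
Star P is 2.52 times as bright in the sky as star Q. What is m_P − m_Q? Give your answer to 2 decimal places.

m_P − m_Q ≈ -1.00

Pogson: Δm = −2.5 log₁₀(ratio) = −2.5 log₁₀(2.52) = −2.5 × 0.4014 = -1.004
Star P is brighter, so it has the smaller magnitude: the difference is negative.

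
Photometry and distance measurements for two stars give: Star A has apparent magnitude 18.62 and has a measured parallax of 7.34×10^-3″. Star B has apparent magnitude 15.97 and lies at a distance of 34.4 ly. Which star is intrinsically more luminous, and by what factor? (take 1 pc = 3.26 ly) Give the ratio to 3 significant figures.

Star A: d = 1/p = 1/7.34×10^-3″ = 136.2 pc
Star A: M = m − 5 log₁₀ d + 5 = 18.62 − 5·2.1343 + 5 = 12.948
Star B: d = 34.4 ly / 3.26 = 10.55 pc
Star B: M = m − 5 log₁₀ d + 5 = 15.97 − 5·1.0233 + 5 = 15.853
ΔM = M_A − M_B = 12.948 − (15.853) = -2.905; smaller M is more luminous → Star A.
L ratio = 10^(0.4 |ΔM|) = 10^1.162 = 14.52

Star A is more luminous, by a factor of 14.5.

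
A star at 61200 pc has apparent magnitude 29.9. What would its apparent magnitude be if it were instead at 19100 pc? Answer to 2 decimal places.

m ≈ 27.37

Flux ∝ 1/d², so Δm = 5 log₁₀(d₂/d₁) = 5 log₁₀(19100/61200) = -2.529
m₂ = m₁ + Δm = 29.9 + (-2.529) = 27.371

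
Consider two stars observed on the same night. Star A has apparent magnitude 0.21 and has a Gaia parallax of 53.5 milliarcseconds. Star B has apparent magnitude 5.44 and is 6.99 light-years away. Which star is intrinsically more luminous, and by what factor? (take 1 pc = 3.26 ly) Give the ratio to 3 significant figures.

Star A is more luminous, by a factor of 9390.

Star A: p = 53.5 mas = 0.0535″ → d = 1/p = 18.69 pc
Star A: M = m − 5 log₁₀ d + 5 = 0.21 − 5·1.2716 + 5 = -1.148
Star B: d = 6.99 ly / 3.26 = 2.144 pc
Star B: M = m − 5 log₁₀ d + 5 = 5.44 − 5·0.3313 + 5 = 8.784
ΔM = M_A − M_B = -1.148 − (8.784) = -9.932; smaller M is more luminous → Star A.
L ratio = 10^(0.4 |ΔM|) = 10^3.973 = 9392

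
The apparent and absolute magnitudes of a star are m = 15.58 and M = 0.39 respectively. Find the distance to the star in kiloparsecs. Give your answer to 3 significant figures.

d ≈ 10.9 kpc

μ = m − M = 15.190
m − M = 5 log₁₀ d − 5
log₁₀ d = (m − M)/5 + 1 = 4.0380
d = 10^4.0380 = 10910 pc
= 10.91 kpc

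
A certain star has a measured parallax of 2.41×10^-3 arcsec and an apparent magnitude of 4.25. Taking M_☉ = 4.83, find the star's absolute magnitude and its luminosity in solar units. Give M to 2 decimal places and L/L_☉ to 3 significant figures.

M ≈ -3.84; L/L_☉ ≈ 2940

d = 1/p = 1/2.41×10^-3″ = 414.9 pc
M = m − 5 log₁₀ d + 5 = 4.25 − 5·2.6180 + 5 = -3.840
M − M_☉ = -3.840 − 4.83 = -8.670
L/L_☉ = 10^(−0.4 × -8.670) = 2937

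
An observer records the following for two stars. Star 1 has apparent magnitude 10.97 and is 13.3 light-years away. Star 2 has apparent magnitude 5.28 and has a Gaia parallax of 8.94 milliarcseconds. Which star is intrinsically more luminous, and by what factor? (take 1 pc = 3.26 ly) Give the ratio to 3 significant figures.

Star 2 is more luminous, by a factor of 142000.

Star 1: d = 13.3 ly / 3.26 = 4.080 pc
Star 1: M = m − 5 log₁₀ d + 5 = 10.97 − 5·0.6106 + 5 = 12.917
Star 2: p = 8.94 mas = 8.94×10^-3″ → d = 1/p = 111.9 pc
Star 2: M = m − 5 log₁₀ d + 5 = 5.28 − 5·2.0487 + 5 = 0.037
ΔM = M_1 − M_2 = 12.917 − (0.037) = 12.880; smaller M is more luminous → Star 2.
L ratio = 10^(0.4 |ΔM|) = 10^5.152 = 141900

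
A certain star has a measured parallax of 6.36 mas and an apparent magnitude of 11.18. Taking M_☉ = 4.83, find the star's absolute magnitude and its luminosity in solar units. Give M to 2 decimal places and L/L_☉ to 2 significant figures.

d = 1/p = 1000/6.36 mas = 157.2 pc
M = m − 5 log₁₀ d + 5 = 11.18 − 5·2.1965 + 5 = 5.197
M − M_☉ = 5.197 − 4.83 = 0.367
L/L_☉ = 10^(−0.4 × 0.367) = 0.7130

M ≈ 5.20; L/L_☉ ≈ 0.71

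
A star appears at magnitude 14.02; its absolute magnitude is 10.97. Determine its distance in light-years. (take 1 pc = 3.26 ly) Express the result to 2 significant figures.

d ≈ 130 ly

μ = m − M = 3.050
m − M = 5 log₁₀ d − 5
log₁₀ d = (m − M)/5 + 1 = 1.6100
d = 10^1.6100 = 40.74 pc
= 132.8 ly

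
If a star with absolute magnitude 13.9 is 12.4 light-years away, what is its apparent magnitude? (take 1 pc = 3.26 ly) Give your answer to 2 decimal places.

m ≈ 11.80

d = 12.4 ly / 3.26 = 3.804 pc
m = M + 5 log₁₀ d − 5 = 13.9 + 5·0.5802 − 5 = 11.801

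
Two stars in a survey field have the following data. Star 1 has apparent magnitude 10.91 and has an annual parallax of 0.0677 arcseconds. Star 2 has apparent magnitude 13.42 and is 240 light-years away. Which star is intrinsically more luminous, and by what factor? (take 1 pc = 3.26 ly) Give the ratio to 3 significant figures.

Star 1: d = 1/p = 1/0.0677″ = 14.77 pc
Star 1: M = m − 5 log₁₀ d + 5 = 10.91 − 5·1.1694 + 5 = 10.063
Star 2: d = 240 ly / 3.26 = 73.62 pc
Star 2: M = m − 5 log₁₀ d + 5 = 13.42 − 5·1.8670 + 5 = 9.085
ΔM = M_1 − M_2 = 10.063 − (9.085) = 0.978; smaller M is more luminous → Star 2.
L ratio = 10^(0.4 |ΔM|) = 10^0.391 = 2.461

Star 2 is more luminous, by a factor of 2.46.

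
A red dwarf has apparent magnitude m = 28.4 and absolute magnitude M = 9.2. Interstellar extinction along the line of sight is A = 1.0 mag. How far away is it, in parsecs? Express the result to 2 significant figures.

m − M = 5 log₁₀(d/10 pc) + A  ⇒  28.4 − (9.2) − 1.0 = 5 log₁₀(d/10)
18.200 = 5 log₁₀(d/10)
log₁₀ d = (m − M − A)/5 + 1 = 4.6400
d = 10^4.6400 = 43650 pc

d ≈ 44000 pc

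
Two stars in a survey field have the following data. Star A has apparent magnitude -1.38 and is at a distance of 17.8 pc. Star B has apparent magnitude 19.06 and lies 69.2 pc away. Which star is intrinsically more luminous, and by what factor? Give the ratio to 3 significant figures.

Star A: M = m − 5 log₁₀ d + 5 = -1.38 − 5·1.2504 + 5 = -2.632
Star B: M = m − 5 log₁₀ d + 5 = 19.06 − 5·1.8401 + 5 = 14.859
ΔM = M_A − M_B = -2.632 − (14.859) = -17.492; smaller M is more luminous → Star A.
L ratio = 10^(0.4 |ΔM|) = 10^6.997 = 9.923×10^6

Star A is more luminous, by a factor of 9.92×10^6.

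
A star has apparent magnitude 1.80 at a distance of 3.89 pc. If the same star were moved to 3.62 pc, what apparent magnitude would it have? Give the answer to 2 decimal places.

Flux ∝ 1/d², so Δm = 5 log₁₀(d₂/d₁) = 5 log₁₀(3.62/3.89) = -0.156
m₂ = m₁ + Δm = 1.80 + (-0.156) = 1.644

m ≈ 1.64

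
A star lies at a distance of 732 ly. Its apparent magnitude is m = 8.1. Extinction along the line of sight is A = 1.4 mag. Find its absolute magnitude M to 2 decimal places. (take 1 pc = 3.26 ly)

M ≈ -0.06

d = 732 ly / 3.26 = 224.5 pc
5 log₁₀(d/10 pc) = 5 log₁₀(224.5) − 5 = 6.756
M = m − 5 log₁₀(d/10) − A = 8.1 − 6.756 − 1.4 = -0.056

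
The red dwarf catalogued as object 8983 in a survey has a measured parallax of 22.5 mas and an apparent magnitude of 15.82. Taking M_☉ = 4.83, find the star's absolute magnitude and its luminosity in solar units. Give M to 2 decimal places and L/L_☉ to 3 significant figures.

M ≈ 12.58; L/L_☉ ≈ 7.94×10^-4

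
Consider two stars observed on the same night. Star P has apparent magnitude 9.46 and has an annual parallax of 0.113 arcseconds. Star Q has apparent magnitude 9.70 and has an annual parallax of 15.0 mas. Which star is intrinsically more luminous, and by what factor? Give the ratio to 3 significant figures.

Star P: d = 1/p = 1/0.113″ = 8.850 pc
Star P: M = m − 5 log₁₀ d + 5 = 9.46 − 5·0.9469 + 5 = 9.725
Star Q: p = 15.0 mas = 0.0150″ → d = 1/p = 66.67 pc
Star Q: M = m − 5 log₁₀ d + 5 = 9.70 − 5·1.8239 + 5 = 5.580
ΔM = M_P − M_Q = 9.725 − (5.580) = 4.145; smaller M is more luminous → Star Q.
L ratio = 10^(0.4 |ΔM|) = 10^1.658 = 45.50

Star Q is more luminous, by a factor of 45.5.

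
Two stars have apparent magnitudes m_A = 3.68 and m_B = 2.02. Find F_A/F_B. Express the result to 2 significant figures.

F_A/F_B ≈ 0.22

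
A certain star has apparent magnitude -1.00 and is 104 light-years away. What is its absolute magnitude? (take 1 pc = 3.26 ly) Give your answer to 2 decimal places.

M ≈ -3.52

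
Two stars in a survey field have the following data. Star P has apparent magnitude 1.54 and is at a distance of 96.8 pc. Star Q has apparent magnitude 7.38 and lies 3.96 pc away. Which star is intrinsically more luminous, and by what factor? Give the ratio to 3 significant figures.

Star P: M = m − 5 log₁₀ d + 5 = 1.54 − 5·1.9859 + 5 = -3.389
Star Q: M = m − 5 log₁₀ d + 5 = 7.38 − 5·0.5977 + 5 = 9.392
ΔM = M_P − M_Q = -3.389 − (9.392) = -12.781; smaller M is more luminous → Star P.
L ratio = 10^(0.4 |ΔM|) = 10^5.112 = 129500

Star P is more luminous, by a factor of 130000.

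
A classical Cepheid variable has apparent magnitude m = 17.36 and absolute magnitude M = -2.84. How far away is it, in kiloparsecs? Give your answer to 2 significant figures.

μ = m − M = 20.200
m − M = 5 log₁₀ d − 5
log₁₀ d = (m − M)/5 + 1 = 5.0400
d = 10^5.0400 = 109600 pc
= 109.6 kpc

d ≈ 110 kpc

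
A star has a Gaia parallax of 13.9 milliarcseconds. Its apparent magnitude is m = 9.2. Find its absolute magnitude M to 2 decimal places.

M ≈ 4.92

p = 13.9 mas = 0.0139″ → d = 1/p = 71.94 pc
5 log₁₀(d/10 pc) = 5 log₁₀(71.94) − 5 = 4.285
M = m − 5 log₁₀(d/10) = 9.2 − 4.285 = 4.915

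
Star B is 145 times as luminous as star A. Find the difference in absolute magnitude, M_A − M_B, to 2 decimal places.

M_A − M_B ≈ 5.40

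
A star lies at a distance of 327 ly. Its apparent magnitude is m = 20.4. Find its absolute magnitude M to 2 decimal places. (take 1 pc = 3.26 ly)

d = 327 ly / 3.26 = 100.3 pc
5 log₁₀(d/10 pc) = 5 log₁₀(100.3) − 5 = 5.007
M = m − 5 log₁₀(d/10) = 20.4 − 5.007 = 15.393

M ≈ 15.39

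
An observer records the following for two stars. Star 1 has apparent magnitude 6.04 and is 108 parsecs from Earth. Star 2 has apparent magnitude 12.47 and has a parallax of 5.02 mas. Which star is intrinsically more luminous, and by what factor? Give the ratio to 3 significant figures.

Star 1 is more luminous, by a factor of 110.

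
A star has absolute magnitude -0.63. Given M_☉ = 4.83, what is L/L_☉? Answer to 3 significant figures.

M − M_☉ = -0.63 − 4.83 = -5.460
L/L_☉ = 10^(−0.4 (M − M_☉)) = 10^2.184 = 152.8

L/L_☉ ≈ 153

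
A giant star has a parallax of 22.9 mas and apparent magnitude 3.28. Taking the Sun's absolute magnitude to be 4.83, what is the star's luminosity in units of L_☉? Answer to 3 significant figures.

L/L_☉ ≈ 79.5

d = 1/p = 1000/22.9 mas = 43.67 pc
M = m − 5 log₁₀ d + 5 = 3.28 − 5·1.6402 + 5 = 0.079
M − M_☉ = 0.079 − 4.83 = -4.751
L/L_☉ = 10^(−0.4 × -4.751) = 79.49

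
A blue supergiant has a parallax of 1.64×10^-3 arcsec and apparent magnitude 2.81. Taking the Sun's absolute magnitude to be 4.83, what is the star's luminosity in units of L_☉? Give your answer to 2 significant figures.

L/L_☉ ≈ 24000

d = 1/p = 1/1.64×10^-3″ = 609.8 pc
M = m − 5 log₁₀ d + 5 = 2.81 − 5·2.7852 + 5 = -6.116
M − M_☉ = -6.116 − 4.83 = -10.946
L/L_☉ = 10^(−0.4 × -10.946) = 23900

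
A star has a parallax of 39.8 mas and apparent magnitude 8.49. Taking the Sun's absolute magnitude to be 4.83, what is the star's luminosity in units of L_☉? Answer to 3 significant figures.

d = 1/p = 1000/39.8 mas = 25.13 pc
M = m − 5 log₁₀ d + 5 = 8.49 − 5·1.4001 + 5 = 6.489
M − M_☉ = 6.489 − 4.83 = 1.659
L/L_☉ = 10^(−0.4 × 1.659) = 0.2169

L/L_☉ ≈ 0.217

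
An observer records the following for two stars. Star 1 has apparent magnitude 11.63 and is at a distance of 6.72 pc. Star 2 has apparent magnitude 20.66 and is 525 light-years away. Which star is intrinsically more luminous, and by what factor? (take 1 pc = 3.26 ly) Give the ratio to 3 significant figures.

Star 1 is more luminous, by a factor of 7.13.

Star 1: M = m − 5 log₁₀ d + 5 = 11.63 − 5·0.8274 + 5 = 12.493
Star 2: d = 525 ly / 3.26 = 161.0 pc
Star 2: M = m − 5 log₁₀ d + 5 = 20.66 − 5·2.2069 + 5 = 14.625
ΔM = M_1 − M_2 = 12.493 − (14.625) = -2.132; smaller M is more luminous → Star 1.
L ratio = 10^(0.4 |ΔM|) = 10^0.853 = 7.126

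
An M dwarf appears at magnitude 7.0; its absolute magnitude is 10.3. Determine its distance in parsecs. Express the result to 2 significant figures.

Distance modulus: m − M = 7.0 − (10.3) = -3.300
m − M = 5 log₁₀ d − 5
log₁₀ d = (m − M)/5 + 1 = 0.3400
d = 10^0.3400 = 2.188 pc

d ≈ 2.2 pc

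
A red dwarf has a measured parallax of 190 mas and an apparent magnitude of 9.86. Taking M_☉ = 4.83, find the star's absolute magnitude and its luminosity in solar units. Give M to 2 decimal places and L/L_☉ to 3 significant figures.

M ≈ 11.25; L/L_☉ ≈ 2.69×10^-3

d = 1/p = 1000/190 mas = 5.263 pc
M = m − 5 log₁₀ d + 5 = 9.86 − 5·0.7212 + 5 = 11.254
M − M_☉ = 11.254 − 4.83 = 6.424
L/L_☉ = 10^(−0.4 × 6.424) = 2.695×10^-3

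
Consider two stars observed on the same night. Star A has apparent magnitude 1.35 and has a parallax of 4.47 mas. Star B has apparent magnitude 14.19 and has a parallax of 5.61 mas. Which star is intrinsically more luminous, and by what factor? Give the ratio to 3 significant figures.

Star A is more luminous, by a factor of 215000.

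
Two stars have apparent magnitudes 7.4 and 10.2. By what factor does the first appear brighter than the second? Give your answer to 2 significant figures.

Magnitude difference = -2.8
Flux ratio = 10^(−0.4 Δm) = 10^(−0.4 × -2.8) = 10^1.120 = 13.18

13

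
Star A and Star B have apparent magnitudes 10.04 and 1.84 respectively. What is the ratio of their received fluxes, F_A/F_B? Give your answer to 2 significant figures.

F_A/F_B ≈ 5.2×10^-4

Δm = 10.04 − (1.84) = 8.20
Flux ratio = 10^(−0.4 Δm) = 10^(−0.4 × 8.20) = 10^-3.280 = 5.248×10^-4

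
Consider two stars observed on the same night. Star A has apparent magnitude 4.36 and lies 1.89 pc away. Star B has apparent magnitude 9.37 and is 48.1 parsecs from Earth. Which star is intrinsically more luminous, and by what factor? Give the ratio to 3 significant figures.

Star B is more luminous, by a factor of 6.42.

Star A: M = m − 5 log₁₀ d + 5 = 4.36 − 5·0.2765 + 5 = 7.978
Star B: M = m − 5 log₁₀ d + 5 = 9.37 − 5·1.6821 + 5 = 5.959
ΔM = M_A − M_B = 7.978 − (5.959) = 2.018; smaller M is more luminous → Star B.
L ratio = 10^(0.4 |ΔM|) = 10^0.807 = 6.418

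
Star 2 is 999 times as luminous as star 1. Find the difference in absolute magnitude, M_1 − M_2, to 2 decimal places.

Pogson: ΔM = −2.5 log₁₀(ratio) = −2.5 log₁₀(999) = −2.5 × 2.9996 = -7.499
Star 2 is brighter so has the smaller magnitude: M_1 − M_2 is positive.

M_1 − M_2 ≈ 7.50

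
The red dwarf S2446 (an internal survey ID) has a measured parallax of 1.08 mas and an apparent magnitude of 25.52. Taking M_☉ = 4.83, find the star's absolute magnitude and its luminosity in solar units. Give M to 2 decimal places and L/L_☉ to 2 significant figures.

d = 1/p = 1000/1.08 mas = 925.9 pc
M = m − 5 log₁₀ d + 5 = 25.52 − 5·2.9666 + 5 = 15.687
M − M_☉ = 15.687 − 4.83 = 10.857
L/L_☉ = 10^(−0.4 × 10.857) = 4.541×10^-5

M ≈ 15.69; L/L_☉ ≈ 4.5×10^-5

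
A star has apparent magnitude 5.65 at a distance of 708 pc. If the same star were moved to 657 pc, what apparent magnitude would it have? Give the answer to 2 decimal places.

Flux ∝ 1/d², so Δm = 5 log₁₀(d₂/d₁) = 5 log₁₀(657/708) = -0.162
m₂ = m₁ + Δm = 5.65 + (-0.162) = 5.488

m ≈ 5.49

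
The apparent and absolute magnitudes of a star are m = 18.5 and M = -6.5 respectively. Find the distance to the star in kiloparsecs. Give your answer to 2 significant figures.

d ≈ 1000 kpc

Distance modulus: m − M = 18.5 − (-6.5) = 25.000
m − M = 5 log₁₀ d − 5
log₁₀ d = (m − M)/5 + 1 = 6.0000
d = 10^6.0000 = 1.000×10^6 pc
= 1000 kpc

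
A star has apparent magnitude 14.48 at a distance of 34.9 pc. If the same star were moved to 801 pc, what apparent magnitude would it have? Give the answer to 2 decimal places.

Flux ∝ 1/d², so Δm = 5 log₁₀(d₂/d₁) = 5 log₁₀(801/34.9) = 6.804
m₂ = m₁ + Δm = 14.48 + (6.804) = 21.284

m ≈ 21.28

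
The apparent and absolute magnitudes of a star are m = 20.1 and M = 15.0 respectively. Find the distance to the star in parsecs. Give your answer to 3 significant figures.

d ≈ 105 pc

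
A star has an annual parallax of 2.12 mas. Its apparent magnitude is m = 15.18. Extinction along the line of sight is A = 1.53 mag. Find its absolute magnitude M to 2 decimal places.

M ≈ 5.28

p = 2.12 mas = 2.12×10^-3″ → d = 1/p = 471.7 pc
5 log₁₀(d/10 pc) = 5 log₁₀(471.7) − 5 = 8.368
M = m − 5 log₁₀(d/10) − A = 15.18 − 8.368 − 1.53 = 5.282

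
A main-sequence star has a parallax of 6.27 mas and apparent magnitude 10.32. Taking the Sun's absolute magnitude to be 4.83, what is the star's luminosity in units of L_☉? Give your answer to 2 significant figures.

L/L_☉ ≈ 1.6

d = 1/p = 1000/6.27 mas = 159.5 pc
M = m − 5 log₁₀ d + 5 = 10.32 − 5·2.2027 + 5 = 4.306
M − M_☉ = 4.306 − 4.83 = -0.524
L/L_☉ = 10^(−0.4 × -0.524) = 1.620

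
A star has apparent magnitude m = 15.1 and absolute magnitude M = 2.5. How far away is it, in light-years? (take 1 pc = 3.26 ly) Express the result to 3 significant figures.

μ = m − M = 12.600
m − M = 5 log₁₀ d − 5
log₁₀ d = (m − M)/5 + 1 = 3.5200
d = 10^3.5200 = 3311 pc
= 10790 ly

d ≈ 10800 ly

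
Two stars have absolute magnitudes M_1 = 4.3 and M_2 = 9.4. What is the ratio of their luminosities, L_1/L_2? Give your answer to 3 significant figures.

ΔM = M_1 − M_2 = -5.1
L_1/L_2 = 10^(−0.4 ΔM) = 10^2.040 = 109.6

L_1/L_2 ≈ 110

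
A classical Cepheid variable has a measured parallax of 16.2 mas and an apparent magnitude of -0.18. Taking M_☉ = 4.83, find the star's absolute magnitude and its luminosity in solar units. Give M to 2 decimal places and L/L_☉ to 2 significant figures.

d = 1/p = 1000/16.2 mas = 61.73 pc
M = m − 5 log₁₀ d + 5 = -0.18 − 5·1.7905 + 5 = -4.132
M − M_☉ = -4.132 − 4.83 = -8.962
L/L_☉ = 10^(−0.4 × -8.962) = 3846

M ≈ -4.13; L/L_☉ ≈ 3800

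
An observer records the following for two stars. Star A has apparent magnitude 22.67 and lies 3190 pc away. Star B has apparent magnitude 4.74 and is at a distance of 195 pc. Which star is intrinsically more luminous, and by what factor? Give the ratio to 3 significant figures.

Star B is more luminous, by a factor of 55500.

Star A: M = m − 5 log₁₀ d + 5 = 22.67 − 5·3.5038 + 5 = 10.151
Star B: M = m − 5 log₁₀ d + 5 = 4.74 − 5·2.2900 + 5 = -1.710
ΔM = M_A − M_B = 10.151 − (-1.710) = 11.861; smaller M is more luminous → Star B.
L ratio = 10^(0.4 |ΔM|) = 10^4.744 = 55520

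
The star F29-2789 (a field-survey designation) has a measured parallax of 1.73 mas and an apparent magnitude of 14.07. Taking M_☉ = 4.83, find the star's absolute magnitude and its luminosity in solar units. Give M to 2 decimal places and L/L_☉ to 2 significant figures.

M ≈ 5.26; L/L_☉ ≈ 0.67

d = 1/p = 1000/1.73 mas = 578.0 pc
M = m − 5 log₁₀ d + 5 = 14.07 − 5·2.7620 + 5 = 5.260
M − M_☉ = 5.260 − 4.83 = 0.430
L/L_☉ = 10^(−0.4 × 0.430) = 0.6728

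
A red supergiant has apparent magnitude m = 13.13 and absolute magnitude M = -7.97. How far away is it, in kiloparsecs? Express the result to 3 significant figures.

Distance modulus: m − M = 13.13 − (-7.97) = 21.100
m − M = 5 log₁₀ d − 5
log₁₀ d = (m − M)/5 + 1 = 5.2200
d = 10^5.2200 = 166000 pc
= 166.0 kpc

d ≈ 166 kpc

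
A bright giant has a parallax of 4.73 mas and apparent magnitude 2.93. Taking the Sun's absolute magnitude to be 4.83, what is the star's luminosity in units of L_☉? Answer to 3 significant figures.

L/L_☉ ≈ 2570

d = 1/p = 1000/4.73 mas = 211.4 pc
M = m − 5 log₁₀ d + 5 = 2.93 − 5·2.3251 + 5 = -3.696
M − M_☉ = -3.696 − 4.83 = -8.526
L/L_☉ = 10^(−0.4 × -8.526) = 2572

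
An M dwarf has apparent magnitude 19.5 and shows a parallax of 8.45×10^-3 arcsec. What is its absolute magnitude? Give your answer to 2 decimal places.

M ≈ 14.13

d = 1/p = 1/8.45×10^-3″ = 118.3 pc
5 log₁₀(d/10 pc) = 5 log₁₀(118.3) − 5 = 5.366
M = m − 5 log₁₀(d/10) = 19.5 − 5.366 = 14.134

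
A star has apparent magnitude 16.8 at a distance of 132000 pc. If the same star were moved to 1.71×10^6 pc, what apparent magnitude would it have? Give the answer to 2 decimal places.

Flux ∝ 1/d², so Δm = 5 log₁₀(d₂/d₁) = 5 log₁₀(1.71×10^6/132000) = 5.562
m₂ = m₁ + Δm = 16.8 + (5.562) = 22.362

m ≈ 22.36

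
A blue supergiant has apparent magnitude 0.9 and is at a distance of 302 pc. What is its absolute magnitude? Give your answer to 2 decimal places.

5 log₁₀(d/10 pc) = 5 log₁₀(302.0) − 5 = 7.400
M = m − 5 log₁₀(d/10) = 0.9 − 7.400 = -6.500

M ≈ -6.50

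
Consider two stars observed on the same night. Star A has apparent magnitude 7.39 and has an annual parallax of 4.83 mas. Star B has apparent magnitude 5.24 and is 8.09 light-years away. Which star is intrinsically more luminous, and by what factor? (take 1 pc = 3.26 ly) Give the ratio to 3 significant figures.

Star A: p = 4.83 mas = 4.83×10^-3″ → d = 1/p = 207.0 pc
Star A: M = m − 5 log₁₀ d + 5 = 7.39 − 5·2.3161 + 5 = 0.810
Star B: d = 8.09 ly / 3.26 = 2.482 pc
Star B: M = m − 5 log₁₀ d + 5 = 5.24 − 5·0.3947 + 5 = 8.266
ΔM = M_A − M_B = 0.810 − (8.266) = -7.457; smaller M is more luminous → Star A.
L ratio = 10^(0.4 |ΔM|) = 10^2.983 = 960.8

Star A is more luminous, by a factor of 961.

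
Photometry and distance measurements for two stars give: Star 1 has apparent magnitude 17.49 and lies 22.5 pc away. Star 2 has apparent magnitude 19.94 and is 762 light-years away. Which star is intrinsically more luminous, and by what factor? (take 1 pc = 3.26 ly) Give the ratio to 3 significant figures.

Star 1: M = m − 5 log₁₀ d + 5 = 17.49 − 5·1.3522 + 5 = 15.729
Star 2: d = 762 ly / 3.26 = 233.7 pc
Star 2: M = m − 5 log₁₀ d + 5 = 19.94 − 5·2.3687 + 5 = 13.096
ΔM = M_1 − M_2 = 15.729 − (13.096) = 2.633; smaller M is more luminous → Star 2.
L ratio = 10^(0.4 |ΔM|) = 10^1.053 = 11.30

Star 2 is more luminous, by a factor of 11.3.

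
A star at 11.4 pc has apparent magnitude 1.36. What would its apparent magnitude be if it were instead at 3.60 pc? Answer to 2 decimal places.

m ≈ -1.14

Flux ∝ 1/d², so Δm = 5 log₁₀(d₂/d₁) = 5 log₁₀(3.60/11.4) = -2.503
m₂ = m₁ + Δm = 1.36 + (-2.503) = -1.143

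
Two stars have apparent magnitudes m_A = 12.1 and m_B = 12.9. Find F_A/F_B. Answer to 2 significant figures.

Magnitude difference = -0.8
Flux ratio = 10^(−0.4 Δm) = 10^(−0.4 × -0.8) = 10^0.320 = 2.089

F_A/F_B ≈ 2.1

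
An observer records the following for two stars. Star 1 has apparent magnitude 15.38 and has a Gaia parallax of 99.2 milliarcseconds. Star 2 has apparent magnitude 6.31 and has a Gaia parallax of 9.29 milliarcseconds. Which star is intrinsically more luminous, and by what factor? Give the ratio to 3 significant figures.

Star 2 is more luminous, by a factor of 484000.

Star 1: p = 99.2 mas = 0.0992″ → d = 1/p = 10.08 pc
Star 1: M = m − 5 log₁₀ d + 5 = 15.38 − 5·1.0035 + 5 = 15.363
Star 2: p = 9.29 mas = 9.29×10^-3″ → d = 1/p = 107.6 pc
Star 2: M = m − 5 log₁₀ d + 5 = 6.31 − 5·2.0320 + 5 = 1.150
ΔM = M_1 − M_2 = 15.363 − (1.150) = 14.212; smaller M is more luminous → Star 2.
L ratio = 10^(0.4 |ΔM|) = 10^5.685 = 484200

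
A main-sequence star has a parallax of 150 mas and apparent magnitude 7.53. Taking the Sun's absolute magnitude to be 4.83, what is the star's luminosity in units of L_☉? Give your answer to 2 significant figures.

L/L_☉ ≈ 0.037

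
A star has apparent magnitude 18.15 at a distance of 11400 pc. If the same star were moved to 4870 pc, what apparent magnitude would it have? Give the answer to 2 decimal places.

m ≈ 16.30

Flux ∝ 1/d², so Δm = 5 log₁₀(d₂/d₁) = 5 log₁₀(4870/11400) = -1.847
m₂ = m₁ + Δm = 18.15 + (-1.847) = 16.303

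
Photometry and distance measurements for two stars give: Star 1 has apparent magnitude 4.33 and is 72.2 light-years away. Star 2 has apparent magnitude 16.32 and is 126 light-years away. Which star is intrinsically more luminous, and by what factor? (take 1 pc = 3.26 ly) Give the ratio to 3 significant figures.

Star 1 is more luminous, by a factor of 20500.

Star 1: d = 72.2 ly / 3.26 = 22.15 pc
Star 1: M = m − 5 log₁₀ d + 5 = 4.33 − 5·1.3453 + 5 = 2.603
Star 2: d = 126 ly / 3.26 = 38.65 pc
Star 2: M = m − 5 log₁₀ d + 5 = 16.32 − 5·1.5872 + 5 = 13.384
ΔM = M_1 − M_2 = 2.603 − (13.384) = -10.781; smaller M is more luminous → Star 1.
L ratio = 10^(0.4 |ΔM|) = 10^4.312 = 20530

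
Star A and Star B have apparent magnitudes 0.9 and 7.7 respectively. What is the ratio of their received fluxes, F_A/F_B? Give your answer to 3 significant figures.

F_A/F_B ≈ 525

Magnitude difference = -6.8
Flux ratio = 10^(−0.4 Δm) = 10^(−0.4 × -6.8) = 10^2.720 = 524.8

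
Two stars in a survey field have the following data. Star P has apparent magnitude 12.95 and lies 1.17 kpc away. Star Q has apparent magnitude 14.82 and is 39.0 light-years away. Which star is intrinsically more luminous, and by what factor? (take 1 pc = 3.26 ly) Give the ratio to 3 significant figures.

Star P: d = 1.17 kpc = 1170 pc
Star P: M = m − 5 log₁₀ d + 5 = 12.95 − 5·3.0682 + 5 = 2.609
Star Q: d = 39.0 ly / 3.26 = 11.96 pc
Star Q: M = m − 5 log₁₀ d + 5 = 14.82 − 5·1.0778 + 5 = 14.431
ΔM = M_P − M_Q = 2.609 − (14.431) = -11.822; smaller M is more luminous → Star P.
L ratio = 10^(0.4 |ΔM|) = 10^4.729 = 53540

Star P is more luminous, by a factor of 53500.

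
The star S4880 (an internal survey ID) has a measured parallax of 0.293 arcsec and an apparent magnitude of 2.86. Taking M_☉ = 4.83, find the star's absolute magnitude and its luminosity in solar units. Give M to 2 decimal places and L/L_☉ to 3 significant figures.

M ≈ 5.19; L/L_☉ ≈ 0.715

d = 1/p = 1/0.293″ = 3.413 pc
M = m − 5 log₁₀ d + 5 = 2.86 − 5·0.5331 + 5 = 5.194
M − M_☉ = 5.194 − 4.83 = 0.364
L/L_☉ = 10^(−0.4 × 0.364) = 0.7149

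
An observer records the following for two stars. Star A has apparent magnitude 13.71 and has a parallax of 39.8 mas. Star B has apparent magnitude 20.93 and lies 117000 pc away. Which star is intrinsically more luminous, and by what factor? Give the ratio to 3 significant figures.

Star B is more luminous, by a factor of 28100.

Star A: p = 39.8 mas = 0.0398″ → d = 1/p = 25.13 pc
Star A: M = m − 5 log₁₀ d + 5 = 13.71 − 5·1.4001 + 5 = 11.709
Star B: M = m − 5 log₁₀ d + 5 = 20.93 − 5·5.0682 + 5 = 0.589
ΔM = M_A − M_B = 11.709 − (0.589) = 11.120; smaller M is more luminous → Star B.
L ratio = 10^(0.4 |ΔM|) = 10^4.448 = 28060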